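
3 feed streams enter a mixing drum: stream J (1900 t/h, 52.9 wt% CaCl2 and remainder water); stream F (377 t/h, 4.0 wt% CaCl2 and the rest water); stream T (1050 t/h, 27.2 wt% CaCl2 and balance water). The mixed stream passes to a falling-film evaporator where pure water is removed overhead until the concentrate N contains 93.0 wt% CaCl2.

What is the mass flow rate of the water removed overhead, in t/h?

1923 t/h

CaCl2 entering = 1900×0.529 + 377×0.040 + 1050×0.272 = 1305.8 t/h.
All CaCl2 reports to N, so N = 1305.8/0.930 = 1404.1 t/h.
Total feed = 3327 t/h; overhead = 3327 − 1404.1 = 1922.9 t/h.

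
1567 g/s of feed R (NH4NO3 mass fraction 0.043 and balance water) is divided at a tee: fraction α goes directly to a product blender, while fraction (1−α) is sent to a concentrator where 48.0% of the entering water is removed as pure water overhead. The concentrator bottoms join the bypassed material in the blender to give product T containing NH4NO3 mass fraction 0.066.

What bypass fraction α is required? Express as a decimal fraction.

0.241

All 1567×0.043 = 67.381 g/s of NH4NO3 reaches T, so T = 67.381/0.066 = 1020.9 g/s and vapour = 546.08 g/s.
The evaporator receives (1−α)·1567 of feed at 0.957 water and removes 0.480 of that water:
0.480×0.957×(1−α)×1567 = 546.08
(1−α) = 546.08/719.82 = 0.7586;  α = 0.2414.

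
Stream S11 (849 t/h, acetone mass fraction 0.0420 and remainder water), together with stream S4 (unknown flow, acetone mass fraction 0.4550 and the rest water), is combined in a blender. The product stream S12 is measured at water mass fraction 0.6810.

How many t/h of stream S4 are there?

Let S4 be the unknown flow. Total out = 849 + S4.
water balance: 813.34 + 0.545·S4 = 0.681·(849 + S4)
(0.545 − 0.681)·S4 = 0.681×849 − 813.34 = -235.17
S4 = -235.17 / -0.136 = 1729.2 t/h

1729 t/h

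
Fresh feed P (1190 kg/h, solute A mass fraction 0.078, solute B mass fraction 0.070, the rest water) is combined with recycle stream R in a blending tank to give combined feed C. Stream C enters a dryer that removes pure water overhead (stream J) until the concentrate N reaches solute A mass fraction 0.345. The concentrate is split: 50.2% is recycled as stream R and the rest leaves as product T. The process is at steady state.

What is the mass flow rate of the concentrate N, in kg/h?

Overall solute A balance (none leaves overhead): solute A in fresh feed = solute A in product, i.e. 1190×0.078 = (1−0.502)·N·0.345.
N = 92.82/(0.345×0.498) = 540.25 kg/h.

540.2 kg/h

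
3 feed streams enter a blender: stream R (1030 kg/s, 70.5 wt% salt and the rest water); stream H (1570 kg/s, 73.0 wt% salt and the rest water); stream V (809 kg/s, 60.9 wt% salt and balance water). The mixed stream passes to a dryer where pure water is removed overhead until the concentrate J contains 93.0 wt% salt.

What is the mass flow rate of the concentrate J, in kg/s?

2543 kg/s

salt entering = 1030×0.705 + 1570×0.730 + 809×0.609 = 2364.9 kg/s.
All salt reports to J, so J = 2364.9/0.930 = 2542.9 kg/s.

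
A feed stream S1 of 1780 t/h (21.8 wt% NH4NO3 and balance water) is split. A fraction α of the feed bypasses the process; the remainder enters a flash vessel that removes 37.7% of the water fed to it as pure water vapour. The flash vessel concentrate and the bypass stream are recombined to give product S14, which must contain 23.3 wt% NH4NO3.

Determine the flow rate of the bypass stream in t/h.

1391 t/h

All 1780×0.218 = 388.04 t/h of NH4NO3 reaches S14, so S14 = 388.04/0.233 = 1665.4 t/h and vapour = 114.59 t/h.
The evaporator receives (1−α)·1780 of feed at 0.782 water and removes 0.377 of that water:
0.377×0.782×(1−α)×1780 = 114.59
(1−α) = 114.59/524.77 = 0.2184;  α = 0.7816.
Bypass flow = 0.7816×1780 = 1391.3 t/h.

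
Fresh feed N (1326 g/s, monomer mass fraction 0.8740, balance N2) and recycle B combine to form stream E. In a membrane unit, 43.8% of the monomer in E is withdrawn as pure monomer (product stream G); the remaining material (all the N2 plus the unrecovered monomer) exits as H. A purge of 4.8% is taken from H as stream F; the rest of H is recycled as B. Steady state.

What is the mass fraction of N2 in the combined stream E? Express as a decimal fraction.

0.5827

N2 enters only via N and leaves only via the purge: 1326×0.126 = 0.048×(N2 in H), and the membrane unit passes all N2, so N2 in E = N2 in H = 3480.8 g/s.
monomer in E: m_A = 1326×0.874 + (1−0.048)·(1−0.438)·m_A, so m_A = 1158.9/0.4650 = 2492.4 g/s.
E = 2492.4 + 3480.8 = 5973.2 g/s.
N2 fraction in E = 3480.8/5973.2 = 0.5827.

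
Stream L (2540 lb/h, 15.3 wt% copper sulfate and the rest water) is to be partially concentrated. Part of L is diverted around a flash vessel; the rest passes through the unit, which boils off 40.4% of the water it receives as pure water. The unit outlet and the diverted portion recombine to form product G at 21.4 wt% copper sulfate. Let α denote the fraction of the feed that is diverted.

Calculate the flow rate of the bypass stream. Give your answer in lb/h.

All 2540×0.153 = 388.62 lb/h of copper sulfate reaches G, so G = 388.62/0.214 = 1816 lb/h and vapour = 724.02 lb/h.
The evaporator receives (1−α)·2540 of feed at 0.847 water and removes 0.404 of that water:
0.404×0.847×(1−α)×2540 = 724.02
(1−α) = 724.02/869.16 = 0.8330;  α = 0.1670.
Bypass flow = 0.1670×2540 = 424.15 lb/h.

424.1 lb/h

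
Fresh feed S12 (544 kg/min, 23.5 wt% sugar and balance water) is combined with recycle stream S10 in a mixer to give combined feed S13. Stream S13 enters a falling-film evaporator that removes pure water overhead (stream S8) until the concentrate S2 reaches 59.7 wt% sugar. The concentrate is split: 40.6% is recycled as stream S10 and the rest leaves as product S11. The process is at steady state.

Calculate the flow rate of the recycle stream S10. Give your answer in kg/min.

146.4 kg/min

Overall sugar balance (none leaves overhead): sugar in fresh feed = sugar in product, i.e. 544×0.235 = (1−0.406)·S2·0.597.
S2 = 127.84/(0.597×0.594) = 360.5 kg/min.
Recycle S10 = 0.406×360.5 = 146.36 kg/min.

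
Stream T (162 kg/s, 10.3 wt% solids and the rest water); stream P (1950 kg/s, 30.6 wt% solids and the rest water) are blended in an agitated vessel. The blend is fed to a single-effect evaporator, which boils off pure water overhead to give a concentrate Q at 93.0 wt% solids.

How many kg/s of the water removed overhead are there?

1452 kg/s

solids entering = 162×0.103 + 1950×0.306 = 613.39 kg/s.
All solids reports to Q, so Q = 613.39/0.930 = 659.55 kg/s.
Total feed = 2112 kg/s; overhead = 2112 − 659.55 = 1452.4 kg/s.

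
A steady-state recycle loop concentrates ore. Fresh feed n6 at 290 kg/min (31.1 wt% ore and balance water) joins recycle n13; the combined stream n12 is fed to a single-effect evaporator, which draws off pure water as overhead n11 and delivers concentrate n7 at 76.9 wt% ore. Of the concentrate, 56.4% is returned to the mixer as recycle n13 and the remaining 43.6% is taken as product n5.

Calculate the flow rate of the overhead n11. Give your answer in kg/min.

172.7 kg/min

Overall ore balance (none leaves overhead): ore in fresh feed = ore in product, i.e. 290×0.311 = (1−0.564)·n7·0.769.
n7 = 90.19/(0.769×0.436) = 269 kg/min.
Recycle n13 = 0.564×269 = 151.71 kg/min.
Combined feed n12 = 290 + 151.71 = 441.71 kg/min.
Overhead n11 = n12 − n7 = 441.71 − 269 = 172.72 kg/min.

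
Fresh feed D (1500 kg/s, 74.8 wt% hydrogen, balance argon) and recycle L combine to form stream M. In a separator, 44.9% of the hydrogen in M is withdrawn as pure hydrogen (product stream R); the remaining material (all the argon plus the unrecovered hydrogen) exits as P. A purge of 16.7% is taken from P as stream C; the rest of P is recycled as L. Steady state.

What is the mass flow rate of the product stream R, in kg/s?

931.2 kg/s

hydrogen in M: m_A = 1500×0.748 + (1−0.167)·(1−0.449)·m_A, so m_A = 1122/0.5410 = 2073.9 kg/s.
Product R = 0.449×2073.9 = 931.17 kg/s.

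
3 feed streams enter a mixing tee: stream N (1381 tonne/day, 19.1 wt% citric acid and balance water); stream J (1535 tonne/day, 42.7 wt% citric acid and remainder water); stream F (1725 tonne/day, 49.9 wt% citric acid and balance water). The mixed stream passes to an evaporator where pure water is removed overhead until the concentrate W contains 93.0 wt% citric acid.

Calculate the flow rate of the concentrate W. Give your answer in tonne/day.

citric acid entering = 1381×0.191 + 1535×0.427 + 1725×0.499 = 1780 tonne/day.
All citric acid reports to W, so W = 1780/0.930 = 1914 tonne/day.

1914 tonne/day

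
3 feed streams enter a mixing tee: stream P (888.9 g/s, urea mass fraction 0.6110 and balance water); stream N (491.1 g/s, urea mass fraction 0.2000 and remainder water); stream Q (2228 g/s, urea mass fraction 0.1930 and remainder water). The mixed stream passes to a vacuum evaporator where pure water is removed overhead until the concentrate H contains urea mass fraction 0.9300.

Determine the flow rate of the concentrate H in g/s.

1152 g/s

urea entering = 888.9×0.611 + 491.1×0.200 + 2228×0.193 = 1071.3 g/s.
All urea reports to H, so H = 1071.3/0.930 = 1152 g/s.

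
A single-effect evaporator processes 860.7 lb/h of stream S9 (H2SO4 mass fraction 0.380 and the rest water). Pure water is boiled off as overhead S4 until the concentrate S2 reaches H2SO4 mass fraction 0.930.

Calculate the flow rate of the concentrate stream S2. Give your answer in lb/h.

351.7 lb/h

H2SO4 is conserved: 860.7×0.380 = 327.07 lb/h all reports to the concentrate.
Concentrate = 327.07/(target fraction) = 351.68 lb/h.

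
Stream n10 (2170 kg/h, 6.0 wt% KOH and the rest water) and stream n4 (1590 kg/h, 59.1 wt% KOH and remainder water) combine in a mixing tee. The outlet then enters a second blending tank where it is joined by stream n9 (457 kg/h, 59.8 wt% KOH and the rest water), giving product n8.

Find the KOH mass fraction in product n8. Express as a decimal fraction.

0.319

Overall, product flow = 4217 kg/h.
KOH in = 2170×0.060 + 1590×0.591 + 457×0.598 = 1343.2 kg/h.
KOH fraction in n8 = 0.319.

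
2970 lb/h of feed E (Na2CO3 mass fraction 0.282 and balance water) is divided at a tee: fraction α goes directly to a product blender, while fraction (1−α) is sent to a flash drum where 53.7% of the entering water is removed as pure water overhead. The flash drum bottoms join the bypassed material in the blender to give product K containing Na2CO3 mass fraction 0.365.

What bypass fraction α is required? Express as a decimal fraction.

0.410

All 2970×0.282 = 837.54 lb/h of Na2CO3 reaches K, so K = 837.54/0.365 = 2294.6 lb/h and vapour = 675.37 lb/h.
The evaporator receives (1−α)·2970 of feed at 0.718 water and removes 0.537 of that water:
0.537×0.718×(1−α)×2970 = 675.37
(1−α) = 675.37/1145.1 = 0.5898;  α = 0.4102.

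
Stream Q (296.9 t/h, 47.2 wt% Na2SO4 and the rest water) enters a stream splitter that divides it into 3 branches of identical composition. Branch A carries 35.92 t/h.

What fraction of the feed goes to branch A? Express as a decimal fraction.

Fraction to A = 35.92/296.9 = 0.1210.

0.121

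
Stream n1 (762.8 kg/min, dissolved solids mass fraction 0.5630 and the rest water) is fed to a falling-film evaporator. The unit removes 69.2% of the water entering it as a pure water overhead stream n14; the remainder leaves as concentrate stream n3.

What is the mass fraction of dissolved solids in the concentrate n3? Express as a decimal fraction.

dissolved solids is not removed: 762.8×0.563 = 429.46 kg/min of dissolved solids enters n3.
water entering = 762.8×0.437 = 333.34 kg/min; overhead removed = 0.692×333.34 = 230.67 kg/min.
Concentrate = 762.8 − 230.67 = 532.13 kg/min.
Mass fraction = 429.46/532.13 = 0.8071.

0.8071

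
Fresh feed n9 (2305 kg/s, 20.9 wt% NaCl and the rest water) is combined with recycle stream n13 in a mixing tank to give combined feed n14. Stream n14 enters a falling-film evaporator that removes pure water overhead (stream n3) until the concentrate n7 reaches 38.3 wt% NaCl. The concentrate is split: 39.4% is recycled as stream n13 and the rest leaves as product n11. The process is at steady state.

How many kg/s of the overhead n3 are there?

Overall NaCl balance (none leaves overhead): NaCl in fresh feed = NaCl in product, i.e. 2305×0.209 = (1−0.394)·n7·0.383.
n7 = 481.75/(0.383×0.606) = 2075.6 kg/s.
Recycle n13 = 0.394×2075.6 = 817.79 kg/s.
Combined feed n14 = 2305 + 817.79 = 3122.8 kg/s.
Overhead n3 = n14 − n7 = 3122.8 − 2075.6 = 1047.2 kg/s.

1047 kg/s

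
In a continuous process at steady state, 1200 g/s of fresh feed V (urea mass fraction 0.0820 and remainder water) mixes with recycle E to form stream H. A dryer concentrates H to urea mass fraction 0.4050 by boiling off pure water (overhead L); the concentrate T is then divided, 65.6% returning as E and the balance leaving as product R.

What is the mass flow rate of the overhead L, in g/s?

Overall urea balance (none leaves overhead): urea in fresh feed = urea in product, i.e. 1200×0.082 = (1−0.656)·T·0.405.
T = 98.4/(0.405×0.344) = 706.29 g/s.
Recycle E = 0.656×706.29 = 463.32 g/s.
Combined feed H = 1200 + 463.32 = 1663.3 g/s.
Overhead L = H − T = 1663.3 − 706.29 = 957.04 g/s.

957 g/s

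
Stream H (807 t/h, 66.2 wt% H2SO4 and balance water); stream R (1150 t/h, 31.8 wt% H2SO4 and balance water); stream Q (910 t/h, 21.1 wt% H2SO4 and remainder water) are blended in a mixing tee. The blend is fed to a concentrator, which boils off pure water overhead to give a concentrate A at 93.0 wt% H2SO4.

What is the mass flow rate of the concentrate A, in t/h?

1174 t/h

H2SO4 entering = 807×0.662 + 1150×0.318 + 910×0.211 = 1091.9 t/h.
All H2SO4 reports to A, so A = 1091.9/0.930 = 1174.1 t/h.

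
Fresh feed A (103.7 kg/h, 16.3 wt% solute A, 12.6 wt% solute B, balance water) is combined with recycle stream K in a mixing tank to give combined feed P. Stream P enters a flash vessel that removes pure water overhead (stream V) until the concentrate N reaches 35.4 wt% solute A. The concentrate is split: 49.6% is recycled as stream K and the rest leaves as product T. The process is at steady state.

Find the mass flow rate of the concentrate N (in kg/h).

Overall solute A balance (none leaves overhead): solute A in fresh feed = solute A in product, i.e. 103.7×0.163 = (1−0.496)·N·0.354.
N = 16.903/(0.354×0.504) = 94.74 kg/h.

94.74 kg/h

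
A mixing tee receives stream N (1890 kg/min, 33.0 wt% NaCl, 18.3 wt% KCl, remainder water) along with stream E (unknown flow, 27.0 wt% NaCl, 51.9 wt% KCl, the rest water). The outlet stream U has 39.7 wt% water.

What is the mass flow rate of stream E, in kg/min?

914.5 kg/min

Let E be the unknown flow. Total out = 1890 + E.
water balance: 920.43 + 0.211·E = 0.397·(1890 + E)
(0.211 − 0.397)·E = 0.397×1890 − 920.43 = -170.1
E = -170.1 / -0.186 = 914.52 kg/min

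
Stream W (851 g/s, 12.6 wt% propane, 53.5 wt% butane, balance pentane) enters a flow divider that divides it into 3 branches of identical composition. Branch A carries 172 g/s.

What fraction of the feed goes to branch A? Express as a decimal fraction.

Fraction to A = 172/851 = 0.2021.

0.202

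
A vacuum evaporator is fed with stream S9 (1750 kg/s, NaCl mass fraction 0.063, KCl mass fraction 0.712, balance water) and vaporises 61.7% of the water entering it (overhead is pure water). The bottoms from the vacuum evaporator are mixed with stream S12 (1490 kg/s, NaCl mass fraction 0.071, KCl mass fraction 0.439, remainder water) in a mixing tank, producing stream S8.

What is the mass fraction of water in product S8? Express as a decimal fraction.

Vapour removed = 0.617×0.225×1750 = 242.94 kg/s; concentrate = 1507.1 kg/s.
water reaching the mixer = 150.81 (from concentrate) + 1490×0.490 = 880.91 kg/s.
Product flow = 1507.1 + 1490 = 2997.1 kg/s; water fraction = 0.294.

0.294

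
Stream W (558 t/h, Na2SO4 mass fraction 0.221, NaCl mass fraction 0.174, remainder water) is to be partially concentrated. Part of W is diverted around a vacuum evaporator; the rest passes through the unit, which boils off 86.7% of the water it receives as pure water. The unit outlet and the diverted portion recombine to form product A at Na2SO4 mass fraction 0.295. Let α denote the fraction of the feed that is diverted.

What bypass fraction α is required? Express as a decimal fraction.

0.522

All 558×0.221 = 123.32 t/h of Na2SO4 reaches A, so A = 123.32/0.295 = 418.03 t/h and vapour = 139.97 t/h.
The evaporator receives (1−α)·558 of feed at 0.605 water and removes 0.867 of that water:
0.867×0.605×(1−α)×558 = 139.97
(1−α) = 139.97/292.69 = 0.4782;  α = 0.5218.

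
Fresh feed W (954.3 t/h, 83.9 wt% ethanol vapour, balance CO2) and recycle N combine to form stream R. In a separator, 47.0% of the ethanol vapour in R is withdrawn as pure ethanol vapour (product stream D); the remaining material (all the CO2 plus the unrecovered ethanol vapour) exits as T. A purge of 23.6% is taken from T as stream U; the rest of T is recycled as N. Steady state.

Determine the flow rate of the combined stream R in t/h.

CO2 enters only via W and leaves only via the purge: 954.3×0.161 = 0.236×(CO2 in T), and the separator passes all CO2, so CO2 in R = CO2 in T = 651.03 t/h.
ethanol vapour in R: m_A = 954.3×0.839 + (1−0.236)·(1−0.470)·m_A, so m_A = 800.66/0.5951 = 1345.5 t/h.
R = 1345.5 + 651.03 = 1996.5 t/h.

1996 t/h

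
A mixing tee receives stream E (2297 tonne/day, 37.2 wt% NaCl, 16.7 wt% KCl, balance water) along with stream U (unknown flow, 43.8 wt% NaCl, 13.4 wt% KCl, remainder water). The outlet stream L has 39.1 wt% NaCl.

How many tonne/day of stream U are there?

Let U be the unknown flow. Total out = 2297 + U.
NaCl balance: 854.48 + 0.438·U = 0.391·(2297 + U)
(0.438 − 0.391)·U = 0.391×2297 − 854.48 = 43.643
U = 43.643 / 0.047 = 928.57 tonne/day

928.6 tonne/day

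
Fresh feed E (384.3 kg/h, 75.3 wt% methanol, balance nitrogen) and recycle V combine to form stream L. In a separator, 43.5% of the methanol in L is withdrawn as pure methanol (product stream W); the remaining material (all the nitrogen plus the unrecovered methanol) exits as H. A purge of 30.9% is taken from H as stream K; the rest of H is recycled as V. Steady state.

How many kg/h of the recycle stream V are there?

nitrogen enters only via E and leaves only via the purge: 384.3×0.247 = 0.309×(nitrogen in H), and the separator passes all nitrogen, so nitrogen in L = nitrogen in H = 307.19 kg/h.
methanol in L: m_A = 384.3×0.753 + (1−0.309)·(1−0.435)·m_A, so m_A = 289.38/0.6096 = 474.71 kg/h.
H = (1−0.435)×474.71 + 307.19 = 575.4 kg/h.
Recycle V = (1−0.309)×575.4 = 397.6 kg/h.

397.6 kg/h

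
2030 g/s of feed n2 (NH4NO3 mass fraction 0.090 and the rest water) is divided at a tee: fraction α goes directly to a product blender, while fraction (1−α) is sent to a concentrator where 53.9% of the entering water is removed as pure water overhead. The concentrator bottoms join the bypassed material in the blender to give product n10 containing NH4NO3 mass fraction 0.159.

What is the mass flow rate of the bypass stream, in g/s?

All 2030×0.090 = 182.7 g/s of NH4NO3 reaches n10, so n10 = 182.7/0.159 = 1149.1 g/s and vapour = 880.94 g/s.
The evaporator receives (1−α)·2030 of feed at 0.910 water and removes 0.539 of that water:
0.539×0.910×(1−α)×2030 = 880.94
(1−α) = 880.94/995.69 = 0.8848;  α = 0.1152.
Bypass flow = 0.1152×2030 = 233.95 g/s.

234 g/s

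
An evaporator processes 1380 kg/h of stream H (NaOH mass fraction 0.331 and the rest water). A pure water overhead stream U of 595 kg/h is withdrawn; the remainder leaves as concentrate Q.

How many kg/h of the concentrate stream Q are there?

785 kg/h

Concentrate = 1380 − 595 = 785 kg/h.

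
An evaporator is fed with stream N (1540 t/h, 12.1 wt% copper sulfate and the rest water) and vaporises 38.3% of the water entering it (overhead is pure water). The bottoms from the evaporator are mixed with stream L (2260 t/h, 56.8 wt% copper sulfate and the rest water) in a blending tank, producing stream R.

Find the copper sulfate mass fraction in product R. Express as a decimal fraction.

Vapour removed = 0.383×0.879×1540 = 518.45 t/h; concentrate = 1021.5 t/h.
copper sulfate reaching the mixer = 186.34 (from concentrate) + 2260×0.568 = 1470 t/h.
Product flow = 1021.5 + 2260 = 3281.5 t/h; copper sulfate fraction = 0.448.

0.448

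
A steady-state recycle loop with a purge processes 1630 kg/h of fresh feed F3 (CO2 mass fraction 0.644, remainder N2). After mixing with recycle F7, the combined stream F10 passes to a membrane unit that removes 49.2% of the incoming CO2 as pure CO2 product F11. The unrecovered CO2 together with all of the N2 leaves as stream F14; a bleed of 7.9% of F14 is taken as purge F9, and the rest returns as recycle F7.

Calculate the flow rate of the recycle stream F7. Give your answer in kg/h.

7688 kg/h

N2 enters only via F3 and leaves only via the purge: 1630×0.356 = 0.079×(N2 in F14), and the membrane unit passes all N2, so N2 in F10 = N2 in F14 = 7345.3 kg/h.
CO2 in F10: m_A = 1630×0.644 + (1−0.079)·(1−0.492)·m_A, so m_A = 1049.7/0.5321 = 1972.7 kg/h.
F14 = (1−0.492)×1972.7 + 7345.3 = 8347.4 kg/h.
Recycle F7 = (1−0.079)×8347.4 = 7688 kg/h.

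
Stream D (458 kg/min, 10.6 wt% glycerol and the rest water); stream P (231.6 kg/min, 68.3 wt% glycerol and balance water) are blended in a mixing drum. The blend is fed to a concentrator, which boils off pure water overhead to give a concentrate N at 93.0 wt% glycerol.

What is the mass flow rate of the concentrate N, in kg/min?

glycerol entering = 458×0.106 + 231.6×0.683 = 206.73 kg/min.
All glycerol reports to N, so N = 206.73/0.930 = 222.29 kg/min.

222.3 kg/min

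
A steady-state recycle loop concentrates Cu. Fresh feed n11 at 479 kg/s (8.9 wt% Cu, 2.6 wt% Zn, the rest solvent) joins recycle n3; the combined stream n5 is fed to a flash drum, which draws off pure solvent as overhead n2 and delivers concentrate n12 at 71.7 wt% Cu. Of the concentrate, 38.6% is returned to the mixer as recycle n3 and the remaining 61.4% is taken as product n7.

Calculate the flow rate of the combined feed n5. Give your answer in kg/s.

516.4 kg/s

Overall Cu balance (none leaves overhead): Cu in fresh feed = Cu in product, i.e. 479×0.089 = (1−0.386)·n12·0.717.
n12 = 42.631/(0.717×0.614) = 96.836 kg/s.
Recycle n3 = 0.386×96.836 = 37.379 kg/s.
Combined feed n5 = 479 + 37.379 = 516.38 kg/s.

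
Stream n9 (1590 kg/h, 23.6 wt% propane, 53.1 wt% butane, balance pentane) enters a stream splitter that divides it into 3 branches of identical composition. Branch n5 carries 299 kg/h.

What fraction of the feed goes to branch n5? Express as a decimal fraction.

0.188

Fraction to n5 = 299/1590 = 0.1881.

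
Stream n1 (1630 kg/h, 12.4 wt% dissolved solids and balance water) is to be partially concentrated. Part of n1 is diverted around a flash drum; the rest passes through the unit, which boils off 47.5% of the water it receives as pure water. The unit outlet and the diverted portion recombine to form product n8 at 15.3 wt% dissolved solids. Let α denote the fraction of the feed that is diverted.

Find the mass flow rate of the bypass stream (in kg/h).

887.5 kg/h

All 1630×0.124 = 202.12 kg/h of dissolved solids reaches n8, so n8 = 202.12/0.153 = 1321 kg/h and vapour = 308.95 kg/h.
The evaporator receives (1−α)·1630 of feed at 0.876 water and removes 0.475 of that water:
0.475×0.876×(1−α)×1630 = 308.95
(1−α) = 308.95/678.24 = 0.4555;  α = 0.5445.
Bypass flow = 0.5445×1630 = 887.5 kg/h.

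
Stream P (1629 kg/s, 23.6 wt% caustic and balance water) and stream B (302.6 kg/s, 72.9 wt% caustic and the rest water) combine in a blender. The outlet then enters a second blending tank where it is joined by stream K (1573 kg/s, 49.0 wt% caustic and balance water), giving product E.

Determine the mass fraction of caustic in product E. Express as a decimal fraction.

Overall, product flow = 3504.6 kg/s.
caustic in = 1629×0.236 + 302.6×0.729 + 1573×0.490 = 1375.8 kg/s.
caustic fraction in E = 0.3926.

0.3926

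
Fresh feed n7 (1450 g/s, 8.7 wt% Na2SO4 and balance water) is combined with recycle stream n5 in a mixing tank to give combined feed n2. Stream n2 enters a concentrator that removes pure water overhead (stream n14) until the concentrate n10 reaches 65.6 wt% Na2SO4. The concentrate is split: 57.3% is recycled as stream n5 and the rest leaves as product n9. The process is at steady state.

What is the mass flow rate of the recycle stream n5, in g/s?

258.1 g/s

Overall Na2SO4 balance (none leaves overhead): Na2SO4 in fresh feed = Na2SO4 in product, i.e. 1450×0.087 = (1−0.573)·n10·0.656.
n10 = 126.15/(0.656×0.427) = 450.36 g/s.
Recycle n5 = 0.573×450.36 = 258.05 g/s.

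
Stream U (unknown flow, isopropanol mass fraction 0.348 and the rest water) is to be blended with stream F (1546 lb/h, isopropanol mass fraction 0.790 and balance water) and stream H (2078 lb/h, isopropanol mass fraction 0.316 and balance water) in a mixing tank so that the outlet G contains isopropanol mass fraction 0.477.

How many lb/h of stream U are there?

Let U be the unknown flow. Total out = 3624 + U.
isopropanol balance: 1878 + 0.348·U = 0.477·(3624 + U)
(0.348 − 0.477)·U = 0.477×3624 − 1878 = -149.34
U = -149.34 / -0.129 = 1157.7 lb/h

1158 lb/h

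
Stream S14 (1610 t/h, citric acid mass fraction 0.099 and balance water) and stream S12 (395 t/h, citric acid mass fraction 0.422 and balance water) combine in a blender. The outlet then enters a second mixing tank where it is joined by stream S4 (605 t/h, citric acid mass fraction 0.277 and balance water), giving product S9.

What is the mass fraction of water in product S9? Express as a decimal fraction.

0.811

Overall, product flow = 2610 t/h.
water in = 1610×0.901 + 395×0.578 + 605×0.723 = 2116.3 t/h.
water fraction in S9 = 0.811.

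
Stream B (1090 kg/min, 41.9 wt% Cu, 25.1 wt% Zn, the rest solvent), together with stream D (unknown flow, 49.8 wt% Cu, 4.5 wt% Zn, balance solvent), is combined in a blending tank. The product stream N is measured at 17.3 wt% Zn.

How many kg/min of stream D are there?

664.2 kg/min

Let D be the unknown flow. Total out = 1090 + D.
Zn balance: 273.59 + 0.045·D = 0.173·(1090 + D)
(0.045 − 0.173)·D = 0.173×1090 − 273.59 = -85.02
D = -85.02 / -0.128 = 664.22 kg/min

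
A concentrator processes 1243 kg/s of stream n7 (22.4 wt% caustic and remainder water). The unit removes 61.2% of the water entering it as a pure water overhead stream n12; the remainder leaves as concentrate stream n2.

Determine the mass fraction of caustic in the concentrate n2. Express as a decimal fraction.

0.4266

caustic is not removed: 1243×0.224 = 278.43 kg/s of caustic enters n2.
water entering = 1243×0.776 = 964.57 kg/s; overhead removed = 0.612×964.57 = 590.32 kg/s.
Concentrate = 1243 − 590.32 = 652.68 kg/s.
Mass fraction = 278.43/652.68 = 0.4266.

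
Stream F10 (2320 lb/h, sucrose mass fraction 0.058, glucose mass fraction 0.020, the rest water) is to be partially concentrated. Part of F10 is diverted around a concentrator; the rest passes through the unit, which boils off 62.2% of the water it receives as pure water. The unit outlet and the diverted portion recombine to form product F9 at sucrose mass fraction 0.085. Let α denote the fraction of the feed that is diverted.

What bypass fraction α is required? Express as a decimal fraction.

All 2320×0.058 = 134.56 lb/h of sucrose reaches F9, so F9 = 134.56/0.085 = 1583.1 lb/h and vapour = 736.94 lb/h.
The evaporator receives (1−α)·2320 of feed at 0.922 water and removes 0.622 of that water:
0.622×0.922×(1−α)×2320 = 736.94
(1−α) = 736.94/1330.5 = 0.5539;  α = 0.4461.

0.446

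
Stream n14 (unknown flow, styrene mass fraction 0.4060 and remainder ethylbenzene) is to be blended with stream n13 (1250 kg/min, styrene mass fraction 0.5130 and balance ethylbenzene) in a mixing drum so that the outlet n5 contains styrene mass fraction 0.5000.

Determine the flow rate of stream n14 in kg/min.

172.9 kg/min

Let n14 be the unknown flow. Total out = 1250 + n14.
styrene balance: 641.25 + 0.406·n14 = 0.500·(1250 + n14)
(0.406 − 0.500)·n14 = 0.500×1250 − 641.25 = -16.25
n14 = -16.25 / -0.094 = 172.87 kg/min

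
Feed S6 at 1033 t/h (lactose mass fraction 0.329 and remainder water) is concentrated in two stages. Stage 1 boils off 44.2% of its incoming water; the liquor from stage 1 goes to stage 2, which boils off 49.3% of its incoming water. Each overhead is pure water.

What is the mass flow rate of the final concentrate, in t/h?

water in feed = 1033×0.671 = 693.14 t/h.
After stage 1: water left = (1−0.442)×693.14 = 386.77; stream total = 726.63 t/h.
After stage 2: water left = (1−0.493)×386.77 = 196.09; final concentrate = 535.95 t/h.

536 t/h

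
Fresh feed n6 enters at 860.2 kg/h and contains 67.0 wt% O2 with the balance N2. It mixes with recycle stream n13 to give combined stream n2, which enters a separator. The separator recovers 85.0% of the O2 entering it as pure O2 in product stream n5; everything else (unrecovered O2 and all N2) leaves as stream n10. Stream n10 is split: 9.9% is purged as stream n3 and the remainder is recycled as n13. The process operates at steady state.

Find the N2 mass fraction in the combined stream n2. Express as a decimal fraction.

0.811

N2 enters only via n6 and leaves only via the purge: 860.2×0.330 = 0.099×(N2 in n10), and the separator passes all N2, so N2 in n2 = N2 in n10 = 2867.3 kg/h.
O2 in n2: m_A = 860.2×0.670 + (1−0.099)·(1−0.850)·m_A, so m_A = 576.33/0.8649 = 666.4 kg/h.
n2 = 666.4 + 2867.3 = 3533.7 kg/h.
N2 fraction in n2 = 2867.3/3533.7 = 0.811.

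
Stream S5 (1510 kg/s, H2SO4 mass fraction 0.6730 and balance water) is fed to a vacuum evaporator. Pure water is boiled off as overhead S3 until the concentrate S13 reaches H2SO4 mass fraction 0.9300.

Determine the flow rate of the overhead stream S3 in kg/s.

H2SO4 is conserved: 1510×0.673 = 1016.2 kg/s all reports to the concentrate.
Concentrate = 1016.2/(target fraction) = 1092.7 kg/s.
Overhead = 1510 − 1092.7 = 417.28 kg/s.

417.3 kg/s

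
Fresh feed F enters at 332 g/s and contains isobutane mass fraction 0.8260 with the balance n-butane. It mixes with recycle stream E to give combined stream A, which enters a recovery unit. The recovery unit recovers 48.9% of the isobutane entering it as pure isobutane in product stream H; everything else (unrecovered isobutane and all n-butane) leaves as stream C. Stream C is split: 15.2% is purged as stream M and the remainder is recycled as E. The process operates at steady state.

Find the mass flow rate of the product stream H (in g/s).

236.6 g/s

isobutane in A: m_A = 332×0.826 + (1−0.152)·(1−0.489)·m_A, so m_A = 274.23/0.5667 = 483.93 g/s.
Product H = 0.489×483.93 = 236.64 g/s.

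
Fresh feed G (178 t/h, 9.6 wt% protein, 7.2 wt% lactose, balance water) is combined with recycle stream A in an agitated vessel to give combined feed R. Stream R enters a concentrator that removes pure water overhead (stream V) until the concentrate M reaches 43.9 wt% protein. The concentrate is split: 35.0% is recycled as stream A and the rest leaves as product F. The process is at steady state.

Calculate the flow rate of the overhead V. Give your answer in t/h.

Overall protein balance (none leaves overhead): protein in fresh feed = protein in product, i.e. 178×0.096 = (1−0.350)·M·0.439.
M = 17.088/(0.439×0.650) = 59.884 t/h.
Recycle A = 0.350×59.884 = 20.96 t/h.
Combined feed R = 178 + 20.96 = 198.96 t/h.
Overhead V = R − M = 198.96 − 59.884 = 139.08 t/h.

139.1 t/h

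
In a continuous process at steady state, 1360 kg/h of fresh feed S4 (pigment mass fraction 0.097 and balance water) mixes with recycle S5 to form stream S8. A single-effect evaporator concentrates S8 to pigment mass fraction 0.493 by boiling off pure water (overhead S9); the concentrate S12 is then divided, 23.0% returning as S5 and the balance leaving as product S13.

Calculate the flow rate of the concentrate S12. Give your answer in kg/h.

Overall pigment balance (none leaves overhead): pigment in fresh feed = pigment in product, i.e. 1360×0.097 = (1−0.230)·S12·0.493.
S12 = 131.92/(0.493×0.770) = 347.51 kg/h.

347.5 kg/h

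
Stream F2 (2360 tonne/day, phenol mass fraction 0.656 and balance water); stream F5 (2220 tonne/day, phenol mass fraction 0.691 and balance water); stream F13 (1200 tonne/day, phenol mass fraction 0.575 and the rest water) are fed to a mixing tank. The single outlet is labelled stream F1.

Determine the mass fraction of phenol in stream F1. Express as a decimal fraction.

Total flow out = 2360 + 2220 + 1200 = 5780 tonne/day.
phenol in = 2360×0.656 + 2220×0.691 + 1200×0.575 = 3772.2 tonne/day.
phenol mass fraction in F1 = 3772.2/5780 = 0.653.

0.653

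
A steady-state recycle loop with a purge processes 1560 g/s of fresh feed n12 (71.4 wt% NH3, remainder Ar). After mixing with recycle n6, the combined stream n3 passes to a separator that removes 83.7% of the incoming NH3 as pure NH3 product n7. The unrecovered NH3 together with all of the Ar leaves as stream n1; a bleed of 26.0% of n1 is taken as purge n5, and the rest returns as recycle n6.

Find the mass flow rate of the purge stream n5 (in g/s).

Ar enters only via n12 and leaves only via the purge: 1560×0.286 = 0.260×(Ar in n1), and the separator passes all Ar, so Ar in n3 = Ar in n1 = 1716 g/s.
NH3 in n3: m_A = 1560×0.714 + (1−0.260)·(1−0.837)·m_A, so m_A = 1113.8/0.8794 = 1266.6 g/s.
n1 = (1−0.837)×1266.6 + 1716 = 1922.5 g/s.
Purge n5 = 0.260×1922.5 = 499.84 g/s.

499.8 g/s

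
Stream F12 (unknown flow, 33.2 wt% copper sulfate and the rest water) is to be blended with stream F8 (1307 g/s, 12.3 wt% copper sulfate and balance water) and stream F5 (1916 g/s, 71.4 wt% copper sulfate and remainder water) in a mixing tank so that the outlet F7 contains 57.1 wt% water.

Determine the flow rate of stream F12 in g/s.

1506 g/s

Let F12 be the unknown flow. Total out = 3223 + F12.
water balance: 1694.2 + 0.668·F12 = 0.571·(3223 + F12)
(0.668 − 0.571)·F12 = 0.571×3223 − 1694.2 = 146.12
F12 = 146.12 / 0.097 = 1506.4 g/s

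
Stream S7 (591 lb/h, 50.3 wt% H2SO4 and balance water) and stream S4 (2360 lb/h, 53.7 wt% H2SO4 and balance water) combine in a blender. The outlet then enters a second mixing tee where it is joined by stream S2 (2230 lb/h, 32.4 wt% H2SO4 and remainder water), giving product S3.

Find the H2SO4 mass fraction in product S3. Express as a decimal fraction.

0.441

Overall, product flow = 5181 lb/h.
H2SO4 in = 591×0.503 + 2360×0.537 + 2230×0.324 = 2287.1 lb/h.
H2SO4 fraction in S3 = 0.441.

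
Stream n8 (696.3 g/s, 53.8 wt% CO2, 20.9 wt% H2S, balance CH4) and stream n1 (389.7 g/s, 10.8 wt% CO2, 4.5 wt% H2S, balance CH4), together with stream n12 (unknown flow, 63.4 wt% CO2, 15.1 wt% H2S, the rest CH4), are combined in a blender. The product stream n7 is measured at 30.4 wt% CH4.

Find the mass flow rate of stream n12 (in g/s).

1979 g/s

Let n12 be the unknown flow. Total out = 1086 + n12.
CH4 balance: 506.24 + 0.215·n12 = 0.304·(1086 + n12)
(0.215 − 0.304)·n12 = 0.304×1086 − 506.24 = -176.1
n12 = -176.1 / -0.089 = 1978.6 g/s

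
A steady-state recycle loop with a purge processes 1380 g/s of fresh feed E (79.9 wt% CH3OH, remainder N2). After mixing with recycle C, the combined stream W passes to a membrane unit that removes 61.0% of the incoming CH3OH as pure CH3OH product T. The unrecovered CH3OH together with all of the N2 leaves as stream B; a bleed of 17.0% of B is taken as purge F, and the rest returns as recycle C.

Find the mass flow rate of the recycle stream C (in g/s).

1882 g/s

N2 enters only via E and leaves only via the purge: 1380×0.201 = 0.170×(N2 in B), and the membrane unit passes all N2, so N2 in W = N2 in B = 1631.6 g/s.
CH3OH in W: m_A = 1380×0.799 + (1−0.170)·(1−0.610)·m_A, so m_A = 1102.6/0.6763 = 1630.4 g/s.
B = (1−0.610)×1630.4 + 1631.6 = 2267.5 g/s.
Recycle C = (1−0.170)×2267.5 = 1882 g/s.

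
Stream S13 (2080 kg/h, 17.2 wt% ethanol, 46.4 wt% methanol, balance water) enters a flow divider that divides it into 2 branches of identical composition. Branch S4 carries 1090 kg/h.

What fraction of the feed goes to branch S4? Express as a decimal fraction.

0.524

Fraction to S4 = 1090/2080 = 0.5240.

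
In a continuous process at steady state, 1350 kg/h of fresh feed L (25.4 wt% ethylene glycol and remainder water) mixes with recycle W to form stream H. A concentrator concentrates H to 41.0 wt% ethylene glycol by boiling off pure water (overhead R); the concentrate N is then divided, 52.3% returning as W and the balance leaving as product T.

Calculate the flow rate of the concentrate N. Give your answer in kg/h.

Overall ethylene glycol balance (none leaves overhead): ethylene glycol in fresh feed = ethylene glycol in product, i.e. 1350×0.254 = (1−0.523)·N·0.410.
N = 342.9/(0.410×0.477) = 1753.3 kg/h.

1753 kg/h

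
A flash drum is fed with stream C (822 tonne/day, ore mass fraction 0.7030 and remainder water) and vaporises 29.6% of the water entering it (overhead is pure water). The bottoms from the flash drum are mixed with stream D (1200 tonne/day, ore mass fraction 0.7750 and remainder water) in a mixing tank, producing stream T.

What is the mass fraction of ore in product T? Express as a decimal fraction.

Vapour removed = 0.296×0.297×822 = 72.264 tonne/day; concentrate = 749.74 tonne/day.
ore reaching the mixer = 577.87 (from concentrate) + 1200×0.775 = 1507.9 tonne/day.
Product flow = 749.74 + 1200 = 1949.7 tonne/day; ore fraction = 0.7734.

0.7734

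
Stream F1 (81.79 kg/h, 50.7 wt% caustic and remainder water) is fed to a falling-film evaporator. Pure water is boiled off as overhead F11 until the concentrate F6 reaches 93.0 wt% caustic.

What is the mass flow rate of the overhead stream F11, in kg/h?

caustic is conserved: 81.79×0.507 = 41.468 kg/h all reports to the concentrate.
Concentrate = 41.468/(target fraction) = 44.589 kg/h.
Overhead = 81.79 − 44.589 = 37.201 kg/h.

37.2 kg/h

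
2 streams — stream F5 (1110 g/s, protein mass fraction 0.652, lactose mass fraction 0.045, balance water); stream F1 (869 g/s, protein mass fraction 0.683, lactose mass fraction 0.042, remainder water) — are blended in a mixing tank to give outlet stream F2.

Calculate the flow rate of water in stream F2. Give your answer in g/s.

water out = water in = 1110×0.303 + 869×0.275 = 575.31 g/s.

575.3 g/s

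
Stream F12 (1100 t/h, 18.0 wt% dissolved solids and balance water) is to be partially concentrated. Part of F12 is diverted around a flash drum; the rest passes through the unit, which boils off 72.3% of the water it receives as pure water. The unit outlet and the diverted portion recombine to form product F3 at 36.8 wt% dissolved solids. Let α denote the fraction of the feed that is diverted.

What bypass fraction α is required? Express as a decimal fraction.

0.138

All 1100×0.180 = 198 t/h of dissolved solids reaches F3, so F3 = 198/0.368 = 538.04 t/h and vapour = 561.96 t/h.
The evaporator receives (1−α)·1100 of feed at 0.820 water and removes 0.723 of that water:
0.723×0.820×(1−α)×1100 = 561.96
(1−α) = 561.96/652.15 = 0.8617;  α = 0.1383.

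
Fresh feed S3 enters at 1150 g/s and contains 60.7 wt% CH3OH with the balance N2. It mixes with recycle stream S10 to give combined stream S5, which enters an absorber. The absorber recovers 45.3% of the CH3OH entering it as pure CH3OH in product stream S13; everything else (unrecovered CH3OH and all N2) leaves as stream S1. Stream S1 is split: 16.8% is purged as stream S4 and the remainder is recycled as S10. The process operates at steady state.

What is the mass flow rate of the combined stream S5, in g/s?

N2 enters only via S3 and leaves only via the purge: 1150×0.393 = 0.168×(N2 in S1), and the absorber passes all N2, so N2 in S5 = N2 in S1 = 2690.2 g/s.
CH3OH in S5: m_A = 1150×0.607 + (1−0.168)·(1−0.453)·m_A, so m_A = 698.05/0.5449 = 1281.1 g/s.
S5 = 1281.1 + 2690.2 = 3971.2 g/s.

3971 g/s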